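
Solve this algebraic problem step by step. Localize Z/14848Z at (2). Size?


2-primary part: 14848=2^9*29
Size=2^9=512


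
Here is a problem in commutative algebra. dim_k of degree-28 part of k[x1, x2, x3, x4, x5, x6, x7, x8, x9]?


C(d+n-1,n-1)=C(36,8)=30260340


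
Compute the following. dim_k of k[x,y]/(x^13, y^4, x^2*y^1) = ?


k[x,y]/I, I = (x^13, y^4, x^2*y^1)
Rect: 13x4=52. Corner: (13-2)x(4-1)=33.
dim = 52-33 = 19


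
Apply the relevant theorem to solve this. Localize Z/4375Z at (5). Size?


5-primary part: 4375=5^4*7
Size=5^4=625


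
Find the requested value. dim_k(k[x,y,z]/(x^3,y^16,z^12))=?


Basis: x^iy^jz^k, i<3,j<16,k<12
3*16*12=576


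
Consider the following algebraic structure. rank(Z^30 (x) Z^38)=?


rank(M(x)N) = rank(M)*rank(N)
30*38 = 1140


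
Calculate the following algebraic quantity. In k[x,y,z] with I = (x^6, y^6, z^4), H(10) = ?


Need i<6, j<6, k<4 with i+j+k=10.
For each i, j ranges over max(0,10-i-3)..min(5,10-i):
  i=0: j in [7,5] -> 0
  i=1: j in [6,5] -> 0
  i=2: j in [5,5] -> 1
  i=3: j in [4,5] -> 2
  i=4: j in [3,5] -> 3
  i=5: j in [2,5] -> 4
H(10) = 0+0+1+2+3+4 = 10


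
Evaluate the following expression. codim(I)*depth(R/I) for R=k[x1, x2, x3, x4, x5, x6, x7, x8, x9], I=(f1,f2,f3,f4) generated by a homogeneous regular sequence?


codim=4, depth=dim(R/I)=9-4=5
Product=4*5=20


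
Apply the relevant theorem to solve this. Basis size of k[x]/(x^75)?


Basis: 1,x,...,x^74
dim=75


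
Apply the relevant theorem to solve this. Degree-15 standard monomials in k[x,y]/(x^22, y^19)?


k[x,y], I = (x^22, y^19), d = 15
Need i < 22 and d-i < 19.
Range: 0 <= i <= 15.
H(15) = 16


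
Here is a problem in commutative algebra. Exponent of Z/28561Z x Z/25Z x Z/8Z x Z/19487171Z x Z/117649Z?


Exponent = lcm of the cyclic orders; pairwise coprime => product.
13^4*5^2*2^3*11^7*7^6=28561*25*8*19487171*117649=13096053514988243800


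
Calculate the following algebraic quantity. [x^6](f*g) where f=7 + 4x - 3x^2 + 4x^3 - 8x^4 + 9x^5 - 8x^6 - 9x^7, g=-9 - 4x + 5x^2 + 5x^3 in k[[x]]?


[x^6] = sum a_i*b_j, i+j=6
  4*5=20
  -8*5=-40
  9*-4=-36
  -8*-9=72
Sum=16


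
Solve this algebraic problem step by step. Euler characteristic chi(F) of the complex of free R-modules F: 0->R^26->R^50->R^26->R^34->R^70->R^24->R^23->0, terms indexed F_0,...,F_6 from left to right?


chi = sum (-1)^i * rank:
(-1)^0*26=26
(-1)^1*50=-50
(-1)^2*26=26
(-1)^3*34=-34
(-1)^4*70=70
(-1)^5*24=-24
(-1)^6*23=23
chi=37


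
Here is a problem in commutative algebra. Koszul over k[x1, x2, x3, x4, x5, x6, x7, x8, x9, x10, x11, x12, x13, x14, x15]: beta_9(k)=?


C(n,i)=C(15,9)=5005


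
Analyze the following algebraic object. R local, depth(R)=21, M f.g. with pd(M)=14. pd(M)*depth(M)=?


pd+depth=21
depth=21-14=7
pd*depth=14*7=98


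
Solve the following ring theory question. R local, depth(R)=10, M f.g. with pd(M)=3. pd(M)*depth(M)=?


pd+depth=10
depth=10-3=7
pd*depth=3*7=21


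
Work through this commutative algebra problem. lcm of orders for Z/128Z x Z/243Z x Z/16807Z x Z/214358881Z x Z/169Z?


Exponent = lcm of the cyclic orders; pairwise coprime => product.
2^7*3^5*7^5*11^8*13^2=128*243*16807*214358881*169=18938022543669220992


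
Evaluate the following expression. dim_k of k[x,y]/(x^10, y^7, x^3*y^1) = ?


k[x,y]/I, I = (x^10, y^7, x^3*y^1)
Rect: 10x7=70. Corner: (10-3)x(7-1)=42.
dim = 70-42 = 28


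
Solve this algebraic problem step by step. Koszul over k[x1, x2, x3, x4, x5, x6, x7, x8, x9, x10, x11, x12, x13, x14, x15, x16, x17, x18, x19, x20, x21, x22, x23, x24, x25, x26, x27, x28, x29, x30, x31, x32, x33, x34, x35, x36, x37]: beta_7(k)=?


C(n,i)=C(37,7)=10295472


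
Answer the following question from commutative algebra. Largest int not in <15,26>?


gcd(15,26)=1 => F=ab-a-b=15*26-15-26=390-41=349


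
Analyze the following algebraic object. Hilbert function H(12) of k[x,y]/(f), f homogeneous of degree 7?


H(t)=d for t>=d-1.
d=7, t=12
H(12)=7


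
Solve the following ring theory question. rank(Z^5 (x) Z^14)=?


rank(M(x)N) = rank(M)*rank(N)
5*14 = 70


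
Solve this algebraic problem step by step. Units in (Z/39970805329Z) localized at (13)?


Local ring = Z/815730721Z.
phi(815730721) = 13^7*(13-1) = 752982204


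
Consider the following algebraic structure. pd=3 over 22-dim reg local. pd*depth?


pd+depth=22
depth=22-3=19
pd*depth=3*19=57


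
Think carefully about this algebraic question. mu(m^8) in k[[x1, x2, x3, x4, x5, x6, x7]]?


C(n+d-1,d)=C(14,8)=3003


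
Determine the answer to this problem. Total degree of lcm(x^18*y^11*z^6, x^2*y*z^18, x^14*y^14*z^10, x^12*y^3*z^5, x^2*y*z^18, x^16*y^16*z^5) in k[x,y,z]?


lcm = componentwise max:
x: max(18,2,14,12,2,16)=18
y: max(11,1,14,3,1,16)=16
z: max(6,18,10,5,18,5)=18
Total=18+16+18=52


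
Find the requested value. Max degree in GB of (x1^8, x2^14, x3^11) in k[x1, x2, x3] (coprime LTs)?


Pure powers, coprime LTs => already GB.
Degrees: 8, 14, 11
Max=14


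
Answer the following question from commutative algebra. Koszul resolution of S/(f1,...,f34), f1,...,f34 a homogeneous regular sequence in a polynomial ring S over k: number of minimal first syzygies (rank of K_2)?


Regular sequence => Koszul complex is the minimal free resolution.
Syz_1 minimally generated by Koszul relations f_i*e_j - f_j*e_i (i<j): mu(Syz_1) = beta_2 = C(m,2) = m(m-1)/2
m=34
34*33/2 = 561


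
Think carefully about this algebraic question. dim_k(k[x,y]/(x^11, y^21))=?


Basis: x^i*y^j, i<11, j<21
11*21=231


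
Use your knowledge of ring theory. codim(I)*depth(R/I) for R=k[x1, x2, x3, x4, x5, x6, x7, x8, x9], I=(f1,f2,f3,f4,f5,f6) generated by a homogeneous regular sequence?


codim=6, depth=dim(R/I)=9-6=3
Product=6*3=18


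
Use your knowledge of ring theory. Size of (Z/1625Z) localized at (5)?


5-primary part: 1625=5^3*13
Size=5^3=125


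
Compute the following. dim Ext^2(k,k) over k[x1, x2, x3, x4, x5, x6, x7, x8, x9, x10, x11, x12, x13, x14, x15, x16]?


C(n,i)=C(16,2)=120


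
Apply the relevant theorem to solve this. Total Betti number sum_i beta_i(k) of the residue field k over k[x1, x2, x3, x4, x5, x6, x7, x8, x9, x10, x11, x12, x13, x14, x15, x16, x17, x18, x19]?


Koszul resolution: beta_i(k)=C(n,i), n=19
sum_i C(19,i) = 2^19 = 524288


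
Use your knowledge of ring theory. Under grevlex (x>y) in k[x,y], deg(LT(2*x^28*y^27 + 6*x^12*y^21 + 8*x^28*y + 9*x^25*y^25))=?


LT: 2*x^28*y^27
deg_x=28, deg_y=27
Total=28+27=55


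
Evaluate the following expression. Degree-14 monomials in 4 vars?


C(d+n-1,n-1)=C(17,3)=680


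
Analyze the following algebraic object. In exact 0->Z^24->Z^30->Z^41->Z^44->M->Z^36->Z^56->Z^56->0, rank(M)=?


Alt sum=0:
(-1)^0*24 + (-1)^1*30 + (-1)^2*41 + (-1)^3*44 + (-1)^4*? + (-1)^5*36 + (-1)^6*56 + (-1)^7*56=0
rank(M)=45


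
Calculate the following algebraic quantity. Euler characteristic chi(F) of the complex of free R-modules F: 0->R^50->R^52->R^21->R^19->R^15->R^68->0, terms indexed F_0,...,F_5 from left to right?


chi = sum (-1)^i * rank:
(-1)^0*50=50
(-1)^1*52=-52
(-1)^2*21=21
(-1)^3*19=-19
(-1)^4*15=15
(-1)^5*68=-68
chi=-53


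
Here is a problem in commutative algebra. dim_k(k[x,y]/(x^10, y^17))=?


Basis: x^i*y^j, i<10, j<17
10*17=170


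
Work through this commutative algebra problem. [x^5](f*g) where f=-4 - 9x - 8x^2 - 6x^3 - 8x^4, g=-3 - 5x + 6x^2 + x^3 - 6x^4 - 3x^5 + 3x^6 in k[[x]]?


[x^5] = sum a_i*b_j, i+j=5
  -4*-3=12
  -9*-6=54
  -8*1=-8
  -6*6=-36
  -8*-5=40
Sum=62


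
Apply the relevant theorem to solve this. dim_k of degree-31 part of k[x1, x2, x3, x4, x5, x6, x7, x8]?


C(d+n-1,n-1)=C(38,7)=12620256


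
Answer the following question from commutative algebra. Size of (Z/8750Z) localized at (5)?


5-primary part: 8750=5^4*14
Size=5^4=625


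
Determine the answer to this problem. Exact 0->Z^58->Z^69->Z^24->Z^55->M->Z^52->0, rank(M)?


Alt sum=0:
(-1)^0*58 + (-1)^1*69 + (-1)^2*24 + (-1)^3*55 + (-1)^4*? + (-1)^5*52=0
rank(M)=94


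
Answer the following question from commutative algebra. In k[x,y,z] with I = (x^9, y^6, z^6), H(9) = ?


Need i<9, j<6, k<6 with i+j+k=9.
For each i, j ranges over max(0,9-i-5)..min(5,9-i):
  i=0: j in [4,5] -> 2
  i=1: j in [3,5] -> 3
  i=2: j in [2,5] -> 4
  i=3: j in [1,5] -> 5
  i=4: j in [0,5] -> 6
  i=5: j in [0,4] -> 5
  i=6: j in [0,3] -> 4
  i=7: j in [0,2] -> 3
  i=8: j in [0,1] -> 2
H(9) = 2+3+4+5+6+5+4+3+2 = 34


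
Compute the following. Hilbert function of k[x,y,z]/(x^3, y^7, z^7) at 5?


Need i<3, j<7, k<7 with i+j+k=5.
For each i, j ranges over max(0,5-i-6)..min(6,5-i):
  i=0: j in [0,5] -> 6
  i=1: j in [0,4] -> 5
  i=2: j in [0,3] -> 4
H(5) = 6+5+4 = 15


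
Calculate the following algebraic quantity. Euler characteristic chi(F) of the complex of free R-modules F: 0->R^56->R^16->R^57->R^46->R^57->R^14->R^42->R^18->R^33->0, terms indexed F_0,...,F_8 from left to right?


chi = sum (-1)^i * rank:
(-1)^0*56=56
(-1)^1*16=-16
(-1)^2*57=57
(-1)^3*46=-46
(-1)^4*57=57
(-1)^5*14=-14
(-1)^6*42=42
(-1)^7*18=-18
(-1)^8*33=33
chi=151


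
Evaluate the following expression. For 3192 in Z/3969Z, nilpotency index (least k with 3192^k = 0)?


3192^k mod 3969:
k=1: 3192
k=2: 441
k=3: 2646
k=4: 0
First zero at k = 4


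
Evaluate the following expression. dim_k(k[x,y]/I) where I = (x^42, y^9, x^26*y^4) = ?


k[x,y]/I, I = (x^42, y^9, x^26*y^4)
Rect: 42x9=378. Corner: (42-26)x(9-4)=80.
dim = 378-80 = 298


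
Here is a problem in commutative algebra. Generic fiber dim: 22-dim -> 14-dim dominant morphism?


dim(fiber)=dim(X)-dim(Y)=22-14=8


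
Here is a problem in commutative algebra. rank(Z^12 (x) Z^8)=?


rank(M(x)N) = rank(M)*rank(N)
12*8 = 96


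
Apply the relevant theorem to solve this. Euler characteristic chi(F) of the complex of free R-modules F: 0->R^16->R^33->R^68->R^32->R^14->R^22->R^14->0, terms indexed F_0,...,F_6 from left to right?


chi = sum (-1)^i * rank:
(-1)^0*16=16
(-1)^1*33=-33
(-1)^2*68=68
(-1)^3*32=-32
(-1)^4*14=14
(-1)^5*22=-22
(-1)^6*14=14
chi=25


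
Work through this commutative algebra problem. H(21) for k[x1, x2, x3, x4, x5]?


C(d+n-1,n-1)=C(25,4)=12650


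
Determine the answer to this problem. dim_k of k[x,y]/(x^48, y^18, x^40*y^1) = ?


k[x,y]/I, I = (x^48, y^18, x^40*y^1)
Rect: 48x18=864. Corner: (48-40)x(18-1)=136.
dim = 864-136 = 728


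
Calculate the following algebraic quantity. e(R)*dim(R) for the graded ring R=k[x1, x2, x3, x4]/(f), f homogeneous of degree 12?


e(R)=deg(f)=12, dim(R)=4-1=3
e*dim=12*3=36


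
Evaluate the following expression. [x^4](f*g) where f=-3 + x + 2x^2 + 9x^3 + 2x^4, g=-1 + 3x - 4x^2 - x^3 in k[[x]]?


[x^4] = sum a_i*b_j, i+j=4
  1*-1=-1
  2*-4=-8
  9*3=27
  2*-1=-2
Sum=16


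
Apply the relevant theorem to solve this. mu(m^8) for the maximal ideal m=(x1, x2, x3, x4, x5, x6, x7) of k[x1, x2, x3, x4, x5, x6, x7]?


Graded Nakayama: mu(m^d) = dim_k (m^d/m^(d+1)) = #degree-8 monomials in 7 vars
C(n+d-1,d)=C(14,8)=3003


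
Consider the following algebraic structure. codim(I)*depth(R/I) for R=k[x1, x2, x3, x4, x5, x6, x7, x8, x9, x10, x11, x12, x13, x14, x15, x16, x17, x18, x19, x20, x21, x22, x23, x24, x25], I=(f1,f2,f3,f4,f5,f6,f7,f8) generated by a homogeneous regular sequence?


codim=8, depth=dim(R/I)=25-8=17
Product=8*17=136


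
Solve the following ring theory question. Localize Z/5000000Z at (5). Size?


5-primary part: 5000000=5^7*64
Size=5^7=78125


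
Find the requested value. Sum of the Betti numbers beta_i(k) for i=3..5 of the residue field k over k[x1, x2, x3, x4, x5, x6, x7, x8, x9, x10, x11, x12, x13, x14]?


Koszul resolution: beta_i(k)=C(n,i), n=14
C(14,3)=364, C(14,4)=1001, C(14,5)=2002
Sum=3367


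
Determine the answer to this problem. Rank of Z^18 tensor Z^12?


rank(M(x)N) = rank(M)*rank(N)
18*12 = 216


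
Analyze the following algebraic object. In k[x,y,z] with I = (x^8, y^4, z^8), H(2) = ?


Need i<8, j<4, k<8 with i+j+k=2.
For each i, j ranges over max(0,2-i-7)..min(3,2-i):
  i=0: j in [0,2] -> 3
  i=1: j in [0,1] -> 2
  i=2: j in [0,0] -> 1
H(2) = 3+2+1 = 6


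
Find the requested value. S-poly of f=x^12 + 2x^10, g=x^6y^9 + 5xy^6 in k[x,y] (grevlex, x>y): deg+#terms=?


LT(f)=x^12, LT(g)=x^6y^9
lcm(LM)=x^12y^9
S(f,g) (scaled by 1 to clear denominators) = y^9*f - x^6*g = 2x^10y^9 - 5x^7y^6
2 terms, deg 19.
19+2=21


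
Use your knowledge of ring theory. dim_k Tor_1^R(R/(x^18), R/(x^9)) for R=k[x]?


Tor_1(R/I,R/J)=(I cap J)/IJ=(x^18)/(x^27)
dim=27-18=min(18,9)=9


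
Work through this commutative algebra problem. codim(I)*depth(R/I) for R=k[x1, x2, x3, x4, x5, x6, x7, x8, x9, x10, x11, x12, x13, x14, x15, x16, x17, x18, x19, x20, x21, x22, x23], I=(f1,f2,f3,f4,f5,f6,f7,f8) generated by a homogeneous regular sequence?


codim=8, depth=dim(R/I)=23-8=15
Product=8*15=120


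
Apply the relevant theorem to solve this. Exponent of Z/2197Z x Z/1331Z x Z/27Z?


Exponent = lcm of the cyclic orders; pairwise coprime => product.
13^3*11^3*3^3=2197*1331*27=78953589


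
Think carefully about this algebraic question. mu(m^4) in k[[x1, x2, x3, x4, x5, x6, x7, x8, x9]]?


C(n+d-1,d)=C(12,4)=495


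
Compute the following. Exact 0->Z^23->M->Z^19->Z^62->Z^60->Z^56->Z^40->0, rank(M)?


Alt sum=0:
(-1)^0*23 + (-1)^1*? + (-1)^2*19 + (-1)^3*62 + (-1)^4*60 + (-1)^5*56 + (-1)^6*40=0
rank(M)=24


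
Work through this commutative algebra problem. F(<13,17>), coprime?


gcd(13,17)=1 => F=ab-a-b=13*17-13-17=221-30=191


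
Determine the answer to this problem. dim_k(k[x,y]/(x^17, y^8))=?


Basis: x^i*y^j, i<17, j<8
17*8=136


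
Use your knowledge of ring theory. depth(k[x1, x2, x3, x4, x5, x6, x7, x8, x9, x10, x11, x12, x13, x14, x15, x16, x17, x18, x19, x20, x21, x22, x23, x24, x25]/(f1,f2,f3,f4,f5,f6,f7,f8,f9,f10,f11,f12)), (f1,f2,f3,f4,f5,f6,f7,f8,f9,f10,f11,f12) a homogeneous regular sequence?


depth(R)=25
depth(R/I)=25-12=13


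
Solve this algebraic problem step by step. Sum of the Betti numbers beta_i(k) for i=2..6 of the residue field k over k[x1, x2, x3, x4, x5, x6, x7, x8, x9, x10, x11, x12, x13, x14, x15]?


Koszul resolution: beta_i(k)=C(n,i), n=15
C(15,2)=105, C(15,3)=455, C(15,4)=1365, C(15,5)=3003, C(15,6)=5005
Sum=9933


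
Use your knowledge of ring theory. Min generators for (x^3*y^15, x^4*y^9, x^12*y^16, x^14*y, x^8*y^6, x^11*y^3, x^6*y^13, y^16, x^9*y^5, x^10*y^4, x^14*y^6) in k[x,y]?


Remove redundant (divisible by others).
x^14*y^6 redundant.
x^12*y^16 redundant.
x^6*y^13 redundant.
Min: x^14*y, x^11*y^3, x^10*y^4, x^9*y^5, x^8*y^6, x^4*y^9, x^3*y^15, y^16
Count=8


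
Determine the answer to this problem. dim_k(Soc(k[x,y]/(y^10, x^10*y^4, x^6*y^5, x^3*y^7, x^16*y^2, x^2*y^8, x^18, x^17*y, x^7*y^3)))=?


Socle = ann(m) = span of standard monomials u with x*u, y*u in I (staircase corners).
Redundant generators: x^10*y^4
Minimal generators: x^18, x^17*y, x^16*y^2, x^7*y^3, x^6*y^5, x^3*y^7, x^2*y^8, y^10
Corners: xy^9, x^2y^7, x^5y^6, x^6y^4, x^15y^2, x^16y, x^17
Socle dim=7


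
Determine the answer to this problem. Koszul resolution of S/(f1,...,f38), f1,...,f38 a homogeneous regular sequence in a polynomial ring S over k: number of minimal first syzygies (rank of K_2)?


Regular sequence => Koszul complex is the minimal free resolution.
Syz_1 minimally generated by Koszul relations f_i*e_j - f_j*e_i (i<j): mu(Syz_1) = beta_2 = C(m,2) = m(m-1)/2
m=38
38*37/2 = 703


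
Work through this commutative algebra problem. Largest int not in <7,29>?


gcd(7,29)=1 => F=ab-a-b=7*29-7-29=203-36=167


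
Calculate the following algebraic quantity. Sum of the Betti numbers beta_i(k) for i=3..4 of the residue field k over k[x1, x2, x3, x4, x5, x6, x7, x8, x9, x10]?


Koszul resolution: beta_i(k)=C(n,i), n=10
C(10,3)=120, C(10,4)=210
Sum=330


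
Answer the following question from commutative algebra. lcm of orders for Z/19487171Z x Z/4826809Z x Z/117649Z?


Exponent = lcm of the cyclic orders; pairwise coprime => product.
11^7*13^6*7^6=19487171*4826809*117649=11066165220165066011


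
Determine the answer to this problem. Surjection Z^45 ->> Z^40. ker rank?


rank(ker) = 45-40 = 5


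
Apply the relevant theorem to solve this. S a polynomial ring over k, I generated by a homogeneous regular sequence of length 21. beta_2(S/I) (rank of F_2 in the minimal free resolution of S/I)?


Regular sequence => Koszul complex is the minimal free resolution.
Syz_1 minimally generated by Koszul relations f_i*e_j - f_j*e_i (i<j): mu(Syz_1) = beta_2 = C(m,2) = m(m-1)/2
m=21
21*20/2 = 210


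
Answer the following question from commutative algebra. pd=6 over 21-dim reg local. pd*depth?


pd+depth=21
depth=21-6=15
pd*depth=6*15=90


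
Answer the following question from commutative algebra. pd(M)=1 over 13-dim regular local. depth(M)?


pd+depth=depth(R)=13
depth=13-1=12


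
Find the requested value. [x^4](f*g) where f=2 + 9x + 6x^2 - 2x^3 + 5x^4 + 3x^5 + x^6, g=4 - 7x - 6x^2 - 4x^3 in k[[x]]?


[x^4] = sum a_i*b_j, i+j=4
  9*-4=-36
  6*-6=-36
  -2*-7=14
  5*4=20
Sum=-38


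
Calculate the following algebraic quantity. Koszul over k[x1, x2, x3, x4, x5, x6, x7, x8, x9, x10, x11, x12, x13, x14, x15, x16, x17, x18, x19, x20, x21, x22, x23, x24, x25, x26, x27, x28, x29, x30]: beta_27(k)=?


C(n,i)=C(30,27)=4060


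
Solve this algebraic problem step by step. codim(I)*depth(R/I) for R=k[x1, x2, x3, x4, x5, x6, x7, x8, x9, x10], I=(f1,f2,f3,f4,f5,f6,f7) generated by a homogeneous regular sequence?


codim=7, depth=dim(R/I)=10-7=3
Product=7*3=21


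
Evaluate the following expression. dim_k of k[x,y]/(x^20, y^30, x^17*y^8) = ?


k[x,y]/I, I = (x^20, y^30, x^17*y^8)
Rect: 20x30=600. Corner: (20-17)x(30-8)=66.
dim = 600-66 = 534


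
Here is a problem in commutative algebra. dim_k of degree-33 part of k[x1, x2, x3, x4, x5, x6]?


C(d+n-1,n-1)=C(38,5)=501942


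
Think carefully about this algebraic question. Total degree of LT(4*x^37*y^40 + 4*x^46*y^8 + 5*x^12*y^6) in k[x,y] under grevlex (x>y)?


LT: 4*x^37*y^40
deg_x=37, deg_y=40
Total=37+40=77


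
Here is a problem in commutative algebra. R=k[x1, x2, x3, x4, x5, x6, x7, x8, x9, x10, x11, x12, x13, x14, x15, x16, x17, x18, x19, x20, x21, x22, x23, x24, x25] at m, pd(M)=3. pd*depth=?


pd+depth=25
depth=25-3=22
pd*depth=3*22=66


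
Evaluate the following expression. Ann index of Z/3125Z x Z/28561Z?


Exponent = lcm of the cyclic orders; pairwise coprime => product.
5^5*13^4=3125*28561=89253125


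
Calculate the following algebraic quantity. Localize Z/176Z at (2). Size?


2-primary part: 176=2^4*11
Size=2^4=16


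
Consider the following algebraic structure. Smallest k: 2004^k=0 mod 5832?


2004^k mod 5832:
k=1: 2004
k=2: 3600
k=3: 216
k=4: 1296
k=5: 1944
k=6: 0
First zero at k = 6


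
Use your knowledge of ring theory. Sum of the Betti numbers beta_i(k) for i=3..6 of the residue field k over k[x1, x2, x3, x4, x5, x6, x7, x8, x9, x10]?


Koszul resolution: beta_i(k)=C(n,i), n=10
C(10,3)=120, C(10,4)=210, C(10,5)=252, C(10,6)=210
Sum=792


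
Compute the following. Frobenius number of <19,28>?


gcd(19,28)=1 => F=ab-a-b=19*28-19-28=532-47=485


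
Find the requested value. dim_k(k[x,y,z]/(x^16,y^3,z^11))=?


Basis: x^iy^jz^k, i<16,j<3,k<11
16*3*11=528


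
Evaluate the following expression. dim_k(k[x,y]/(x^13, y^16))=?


Basis: x^i*y^j, i<13, j<16
13*16=208


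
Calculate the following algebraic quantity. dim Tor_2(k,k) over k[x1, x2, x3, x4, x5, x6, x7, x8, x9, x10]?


Koszul: C(n,i)=C(10,2)=45


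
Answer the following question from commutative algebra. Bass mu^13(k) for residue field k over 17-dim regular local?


C(n,i)=C(17,13)=2380


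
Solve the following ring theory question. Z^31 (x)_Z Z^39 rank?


rank(M(x)N) = rank(M)*rank(N)
31*39 = 1209


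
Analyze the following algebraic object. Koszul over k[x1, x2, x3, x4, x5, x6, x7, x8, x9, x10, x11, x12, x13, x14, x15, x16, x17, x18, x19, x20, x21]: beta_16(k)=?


C(n,i)=C(21,16)=20349


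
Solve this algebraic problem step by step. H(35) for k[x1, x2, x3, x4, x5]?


C(d+n-1,n-1)=C(39,4)=82251


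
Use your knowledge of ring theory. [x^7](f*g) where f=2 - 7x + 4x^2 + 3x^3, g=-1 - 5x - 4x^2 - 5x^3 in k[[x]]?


[x^7] = sum a_i*b_j, i+j=7
Sum=0


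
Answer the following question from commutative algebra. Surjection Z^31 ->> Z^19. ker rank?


rank(ker) = 31-19 = 12


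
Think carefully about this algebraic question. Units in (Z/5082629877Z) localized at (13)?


Local ring = Z/62748517Z.
phi(62748517) = 13^6*(13-1) = 57921708


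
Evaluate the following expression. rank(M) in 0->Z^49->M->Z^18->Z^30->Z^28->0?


Alt sum=0:
(-1)^0*49 + (-1)^1*? + (-1)^2*18 + (-1)^3*30 + (-1)^4*28=0
rank(M)=65


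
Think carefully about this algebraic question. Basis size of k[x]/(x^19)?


Basis: 1,x,...,x^18
dim=19


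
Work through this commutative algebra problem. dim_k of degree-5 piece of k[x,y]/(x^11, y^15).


k[x,y], I = (x^11, y^15), d = 5
Need i < 11 and d-i < 15.
Range: 0 <= i <= 5.
H(5) = 6


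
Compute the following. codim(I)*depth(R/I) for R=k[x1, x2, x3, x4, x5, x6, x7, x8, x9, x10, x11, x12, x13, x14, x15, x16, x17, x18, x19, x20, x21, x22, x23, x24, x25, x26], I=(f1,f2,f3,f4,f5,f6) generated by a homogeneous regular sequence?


codim=6, depth=dim(R/I)=26-6=20
Product=6*20=120


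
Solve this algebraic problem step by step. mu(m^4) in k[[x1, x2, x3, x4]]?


C(n+d-1,d)=C(7,4)=35


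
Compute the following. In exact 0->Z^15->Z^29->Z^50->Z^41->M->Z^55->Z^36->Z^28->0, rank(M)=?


Alt sum=0:
(-1)^0*15 + (-1)^1*29 + (-1)^2*50 + (-1)^3*41 + (-1)^4*? + (-1)^5*55 + (-1)^6*36 + (-1)^7*28=0
rank(M)=52


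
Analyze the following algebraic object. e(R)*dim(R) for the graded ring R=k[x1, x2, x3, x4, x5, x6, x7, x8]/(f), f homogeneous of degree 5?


e(R)=deg(f)=5, dim(R)=8-1=7
e*dim=5*7=35


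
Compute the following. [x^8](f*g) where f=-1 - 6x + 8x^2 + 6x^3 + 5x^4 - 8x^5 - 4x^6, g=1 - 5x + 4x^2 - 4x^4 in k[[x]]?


[x^8] = sum a_i*b_j, i+j=8
  5*-4=-20
  -4*4=-16
Sum=-36


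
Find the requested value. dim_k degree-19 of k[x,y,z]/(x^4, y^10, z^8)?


Need i<4, j<10, k<8 with i+j+k=19.
For each i, j ranges over max(0,19-i-7)..min(9,19-i):
  i=0: j in [12,9] -> 0
  i=1: j in [11,9] -> 0
  i=2: j in [10,9] -> 0
  i=3: j in [9,9] -> 1
H(19) = 0+0+0+1 = 1


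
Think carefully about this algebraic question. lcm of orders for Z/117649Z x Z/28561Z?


Exponent = lcm of the cyclic orders; pairwise coprime => product.
7^6*13^4=117649*28561=3360173089


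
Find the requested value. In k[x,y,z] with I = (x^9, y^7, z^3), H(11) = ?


Need i<9, j<7, k<3 with i+j+k=11.
For each i, j ranges over max(0,11-i-2)..min(6,11-i):
  i=0: j in [9,6] -> 0
  i=1: j in [8,6] -> 0
  i=2: j in [7,6] -> 0
  i=3: j in [6,6] -> 1
  i=4: j in [5,6] -> 2
  i=5: j in [4,6] -> 3
  i=6: j in [3,5] -> 3
  i=7: j in [2,4] -> 3
  i=8: j in [1,3] -> 3
H(11) = 0+0+0+1+2+3+3+3+3 = 15


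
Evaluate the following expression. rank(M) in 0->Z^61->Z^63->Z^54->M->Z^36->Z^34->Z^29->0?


Alt sum=0:
(-1)^0*61 + (-1)^1*63 + (-1)^2*54 + (-1)^3*? + (-1)^4*36 + (-1)^5*34 + (-1)^6*29=0
rank(M)=83


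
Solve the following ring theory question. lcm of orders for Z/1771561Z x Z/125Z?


Exponent = lcm of the cyclic orders; pairwise coprime => product.
11^6*5^3=1771561*125=221445125


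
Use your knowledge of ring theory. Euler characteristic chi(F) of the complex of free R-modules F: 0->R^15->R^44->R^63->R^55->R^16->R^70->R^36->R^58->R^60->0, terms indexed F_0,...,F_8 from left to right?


chi = sum (-1)^i * rank:
(-1)^0*15=15
(-1)^1*44=-44
(-1)^2*63=63
(-1)^3*55=-55
(-1)^4*16=16
(-1)^5*70=-70
(-1)^6*36=36
(-1)^7*58=-58
(-1)^8*60=60
chi=-37


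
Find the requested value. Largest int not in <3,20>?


gcd(3,20)=1 => F=ab-a-b=3*20-3-20=60-23=37


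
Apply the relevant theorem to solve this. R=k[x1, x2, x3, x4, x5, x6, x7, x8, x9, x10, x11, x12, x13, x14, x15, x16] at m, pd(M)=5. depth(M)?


pd+depth=depth(R)=16
depth=16-5=11


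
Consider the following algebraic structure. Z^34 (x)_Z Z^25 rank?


rank(M(x)N) = rank(M)*rank(N)
34*25 = 850


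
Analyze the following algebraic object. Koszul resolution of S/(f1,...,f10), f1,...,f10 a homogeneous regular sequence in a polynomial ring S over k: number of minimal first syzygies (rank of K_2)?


Regular sequence => Koszul complex is the minimal free resolution.
Syz_1 minimally generated by Koszul relations f_i*e_j - f_j*e_i (i<j): mu(Syz_1) = beta_2 = C(m,2) = m(m-1)/2
m=10
10*9/2 = 45


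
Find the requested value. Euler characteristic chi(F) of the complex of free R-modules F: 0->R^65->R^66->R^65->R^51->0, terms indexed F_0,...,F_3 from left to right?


chi = sum (-1)^i * rank:
(-1)^0*65=65
(-1)^1*66=-66
(-1)^2*65=65
(-1)^3*51=-51
chi=13


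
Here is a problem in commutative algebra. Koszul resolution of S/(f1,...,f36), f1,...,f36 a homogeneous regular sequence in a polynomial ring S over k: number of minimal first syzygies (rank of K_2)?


Regular sequence => Koszul complex is the minimal free resolution.
Syz_1 minimally generated by Koszul relations f_i*e_j - f_j*e_i (i<j): mu(Syz_1) = beta_2 = C(m,2) = m(m-1)/2
m=36
36*35/2 = 630


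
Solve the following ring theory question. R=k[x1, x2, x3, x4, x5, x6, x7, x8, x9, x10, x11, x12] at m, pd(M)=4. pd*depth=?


pd+depth=12
depth=12-4=8
pd*depth=4*8=32


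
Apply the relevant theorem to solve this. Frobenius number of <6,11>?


gcd(6,11)=1 => F=ab-a-b=6*11-6-11=66-17=49


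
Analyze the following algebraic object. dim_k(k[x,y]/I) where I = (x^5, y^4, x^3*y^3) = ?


k[x,y]/I, I = (x^5, y^4, x^3*y^3)
Rect: 5x4=20. Corner: (5-3)x(4-3)=2.
dim = 20-2 = 18


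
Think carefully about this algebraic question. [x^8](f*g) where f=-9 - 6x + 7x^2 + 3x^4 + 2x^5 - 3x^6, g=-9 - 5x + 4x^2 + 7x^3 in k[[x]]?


[x^8] = sum a_i*b_j, i+j=8
  2*7=14
  -3*4=-12
Sum=2


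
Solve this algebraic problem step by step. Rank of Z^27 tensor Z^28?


rank(M(x)N) = rank(M)*rank(N)
27*28 = 756


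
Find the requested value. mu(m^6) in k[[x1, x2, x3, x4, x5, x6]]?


C(n+d-1,d)=C(11,6)=462


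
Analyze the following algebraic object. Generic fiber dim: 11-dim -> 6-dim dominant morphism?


dim(fiber)=dim(X)-dim(Y)=11-6=5


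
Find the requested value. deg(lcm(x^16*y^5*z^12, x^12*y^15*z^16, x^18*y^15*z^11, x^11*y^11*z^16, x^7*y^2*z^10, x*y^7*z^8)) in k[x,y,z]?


lcm = componentwise max:
x: max(16,12,18,11,7,1)=18
y: max(5,15,15,11,2,7)=15
z: max(12,16,11,16,10,8)=16
Total=18+15+16=49


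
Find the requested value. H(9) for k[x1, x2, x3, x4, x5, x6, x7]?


C(d+n-1,n-1)=C(15,6)=5005


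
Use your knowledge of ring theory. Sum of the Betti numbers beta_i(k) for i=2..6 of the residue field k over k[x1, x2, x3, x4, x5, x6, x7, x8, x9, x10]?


Koszul resolution: beta_i(k)=C(n,i), n=10
C(10,2)=45, C(10,3)=120, C(10,4)=210, C(10,5)=252, C(10,6)=210
Sum=837


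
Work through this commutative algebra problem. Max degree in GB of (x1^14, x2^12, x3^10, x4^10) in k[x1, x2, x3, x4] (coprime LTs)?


Pure powers, coprime LTs => already GB.
Degrees: 14, 12, 10, 10
Max=14


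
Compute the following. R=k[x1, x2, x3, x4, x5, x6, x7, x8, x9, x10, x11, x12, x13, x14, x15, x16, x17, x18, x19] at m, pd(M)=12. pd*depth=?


pd+depth=19
depth=19-12=7
pd*depth=12*7=84


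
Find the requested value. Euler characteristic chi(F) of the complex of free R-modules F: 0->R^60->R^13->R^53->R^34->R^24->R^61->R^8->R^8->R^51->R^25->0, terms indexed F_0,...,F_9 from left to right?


chi = sum (-1)^i * rank:
(-1)^0*60=60
(-1)^1*13=-13
(-1)^2*53=53
(-1)^3*34=-34
(-1)^4*24=24
(-1)^5*61=-61
(-1)^6*8=8
(-1)^7*8=-8
(-1)^8*51=51
(-1)^9*25=-25
chi=55


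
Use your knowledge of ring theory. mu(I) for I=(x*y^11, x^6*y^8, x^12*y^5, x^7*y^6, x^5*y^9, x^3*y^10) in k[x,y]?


Remove redundant (divisible by others).
Min: x^12*y^5, x^7*y^6, x^6*y^8, x^5*y^9, x^3*y^10, x*y^11
Count=6


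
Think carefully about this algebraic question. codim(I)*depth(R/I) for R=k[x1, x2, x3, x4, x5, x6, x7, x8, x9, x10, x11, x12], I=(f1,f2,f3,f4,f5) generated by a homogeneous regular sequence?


codim=5, depth=dim(R/I)=12-5=7
Product=5*7=35


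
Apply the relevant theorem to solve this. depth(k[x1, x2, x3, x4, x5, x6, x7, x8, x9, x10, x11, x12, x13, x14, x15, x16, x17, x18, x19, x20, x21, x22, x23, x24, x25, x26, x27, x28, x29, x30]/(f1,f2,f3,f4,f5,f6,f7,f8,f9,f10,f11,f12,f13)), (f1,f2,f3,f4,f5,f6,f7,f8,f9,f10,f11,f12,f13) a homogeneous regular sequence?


depth(R)=30
depth(R/I)=30-13=17


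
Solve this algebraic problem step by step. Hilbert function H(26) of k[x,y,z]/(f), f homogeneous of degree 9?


C(28,2)-C(19,2)=378-171=207


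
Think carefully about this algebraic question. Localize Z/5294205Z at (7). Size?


7-primary part: 5294205=7^6*45
Size=7^6=117649


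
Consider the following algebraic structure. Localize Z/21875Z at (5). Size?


5-primary part: 21875=5^5*7
Size=5^5=3125


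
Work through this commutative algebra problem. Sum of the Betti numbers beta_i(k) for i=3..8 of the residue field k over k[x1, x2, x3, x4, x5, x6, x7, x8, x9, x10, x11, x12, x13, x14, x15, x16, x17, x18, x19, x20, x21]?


Koszul resolution: beta_i(k)=C(n,i), n=21
C(21,3)=1330, C(21,4)=5985, C(21,5)=20349, C(21,6)=54264, C(21,7)=116280, C(21,8)=203490
Sum=401698


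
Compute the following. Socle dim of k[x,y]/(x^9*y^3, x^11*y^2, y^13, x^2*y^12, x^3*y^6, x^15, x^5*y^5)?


Socle = ann(m) = span of standard monomials u with x*u, y*u in I (staircase corners).
Minimal generators: x^15, x^11*y^2, x^9*y^3, x^5*y^5, x^3*y^6, x^2*y^12, y^13
Corners: xy^12, x^2y^11, x^4y^5, x^8y^4, x^10y^2, x^14y
Socle dim=6


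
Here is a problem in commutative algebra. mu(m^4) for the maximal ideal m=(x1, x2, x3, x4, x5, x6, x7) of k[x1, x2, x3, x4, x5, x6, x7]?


Graded Nakayama: mu(m^d) = dim_k (m^d/m^(d+1)) = #degree-4 monomials in 7 vars
C(n+d-1,d)=C(10,4)=210


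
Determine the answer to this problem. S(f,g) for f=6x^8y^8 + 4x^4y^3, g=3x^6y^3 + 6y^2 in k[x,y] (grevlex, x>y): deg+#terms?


LT(f)=6x^8y^8, LT(g)=3x^6y^3
lcm(LM)=x^8y^8
S(f,g) (scaled by 18 to clear denominators) = 3*f - 6x^2y^5*g = -36x^2y^7 + 12x^4y^3
2 terms, deg 9.
9+2=11


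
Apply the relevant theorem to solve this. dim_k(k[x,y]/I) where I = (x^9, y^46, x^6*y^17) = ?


k[x,y]/I, I = (x^9, y^46, x^6*y^17)
Rect: 9x46=414. Corner: (9-6)x(46-17)=87.
dim = 414-87 = 327


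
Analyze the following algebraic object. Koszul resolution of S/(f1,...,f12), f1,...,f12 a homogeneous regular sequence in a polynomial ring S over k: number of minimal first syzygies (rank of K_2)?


Regular sequence => Koszul complex is the minimal free resolution.
Syz_1 minimally generated by Koszul relations f_i*e_j - f_j*e_i (i<j): mu(Syz_1) = beta_2 = C(m,2) = m(m-1)/2
m=12
12*11/2 = 66


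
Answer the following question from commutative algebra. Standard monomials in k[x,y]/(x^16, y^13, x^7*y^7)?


k[x,y]/I, I = (x^16, y^13, x^7*y^7)
Rect: 16x13=208. Corner: (16-7)x(13-7)=54.
dim = 208-54 = 154


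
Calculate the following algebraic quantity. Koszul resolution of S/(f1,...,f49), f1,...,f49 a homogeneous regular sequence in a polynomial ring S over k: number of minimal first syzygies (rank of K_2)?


Regular sequence => Koszul complex is the minimal free resolution.
Syz_1 minimally generated by Koszul relations f_i*e_j - f_j*e_i (i<j): mu(Syz_1) = beta_2 = C(m,2) = m(m-1)/2
m=49
49*48/2 = 1176


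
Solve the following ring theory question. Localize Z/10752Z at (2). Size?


2-primary part: 10752=2^9*21
Size=2^9=512


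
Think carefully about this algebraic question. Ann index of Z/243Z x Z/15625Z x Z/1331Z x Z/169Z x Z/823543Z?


Exponent = lcm of the cyclic orders; pairwise coprime => product.
3^5*5^6*11^3*13^2*7^7=243*15625*1331*169*823543=703359471048609375


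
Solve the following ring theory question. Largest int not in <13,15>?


gcd(13,15)=1 => F=ab-a-b=13*15-13-15=195-28=167


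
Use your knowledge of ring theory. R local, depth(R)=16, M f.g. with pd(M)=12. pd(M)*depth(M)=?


pd+depth=16
depth=16-12=4
pd*depth=12*4=48


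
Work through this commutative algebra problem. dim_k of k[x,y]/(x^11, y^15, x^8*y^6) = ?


k[x,y]/I, I = (x^11, y^15, x^8*y^6)
Rect: 11x15=165. Corner: (11-8)x(15-6)=27.
dim = 165-27 = 138


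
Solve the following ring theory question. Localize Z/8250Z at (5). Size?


5-primary part: 8250=5^3*66
Size=5^3=125


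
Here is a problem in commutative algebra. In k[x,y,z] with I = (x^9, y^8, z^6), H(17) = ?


Need i<9, j<8, k<6 with i+j+k=17.
For each i, j ranges over max(0,17-i-5)..min(7,17-i):
  i=0: j in [12,7] -> 0
  i=1: j in [11,7] -> 0
  i=2: j in [10,7] -> 0
  i=3: j in [9,7] -> 0
  i=4: j in [8,7] -> 0
  i=5: j in [7,7] -> 1
  i=6: j in [6,7] -> 2
  i=7: j in [5,7] -> 3
  i=8: j in [4,7] -> 4
H(17) = 0+0+0+0+0+1+2+3+4 = 10


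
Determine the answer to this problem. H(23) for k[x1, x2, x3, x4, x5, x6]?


C(d+n-1,n-1)=C(28,5)=98280


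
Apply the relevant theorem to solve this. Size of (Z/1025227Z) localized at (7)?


7-primary part: 1025227=7^5*61
Size=7^5=16807


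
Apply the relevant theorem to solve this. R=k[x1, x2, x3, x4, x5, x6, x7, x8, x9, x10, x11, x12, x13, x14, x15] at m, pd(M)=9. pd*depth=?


pd+depth=15
depth=15-9=6
pd*depth=9*6=54


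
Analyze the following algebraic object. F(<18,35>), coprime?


gcd(18,35)=1 => F=ab-a-b=18*35-18-35=630-53=577


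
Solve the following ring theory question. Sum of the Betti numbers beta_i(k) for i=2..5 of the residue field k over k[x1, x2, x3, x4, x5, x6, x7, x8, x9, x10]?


Koszul resolution: beta_i(k)=C(n,i), n=10
C(10,2)=45, C(10,3)=120, C(10,4)=210, C(10,5)=252
Sum=627


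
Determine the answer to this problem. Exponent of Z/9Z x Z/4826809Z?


Exponent = lcm of the cyclic orders; pairwise coprime => product.
3^2*13^6=9*4826809=43441281


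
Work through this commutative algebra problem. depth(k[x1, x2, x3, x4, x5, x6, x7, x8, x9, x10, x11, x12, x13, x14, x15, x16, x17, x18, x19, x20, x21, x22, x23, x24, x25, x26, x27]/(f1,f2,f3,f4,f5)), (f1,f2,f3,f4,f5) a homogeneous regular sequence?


depth(R)=27
depth(R/I)=27-5=22


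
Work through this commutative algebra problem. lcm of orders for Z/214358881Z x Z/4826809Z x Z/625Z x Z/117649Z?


Exponent = lcm of the cyclic orders; pairwise coprime => product.
11^8*13^6*5^4*7^6=214358881*4826809*625*117649=76079885888634828825625


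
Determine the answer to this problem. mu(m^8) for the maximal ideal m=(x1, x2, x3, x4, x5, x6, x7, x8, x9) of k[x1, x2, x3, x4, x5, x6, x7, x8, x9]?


Graded Nakayama: mu(m^d) = dim_k (m^d/m^(d+1)) = #degree-8 monomials in 9 vars
C(n+d-1,d)=C(16,8)=12870


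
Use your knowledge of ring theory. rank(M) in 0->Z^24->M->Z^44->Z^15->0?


Alt sum=0:
(-1)^0*24 + (-1)^1*? + (-1)^2*44 + (-1)^3*15=0
rank(M)=53


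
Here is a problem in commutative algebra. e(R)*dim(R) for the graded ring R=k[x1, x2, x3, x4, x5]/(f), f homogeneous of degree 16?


e(R)=deg(f)=16, dim(R)=5-1=4
e*dim=16*4=64


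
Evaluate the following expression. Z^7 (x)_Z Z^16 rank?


rank(M(x)N) = rank(M)*rank(N)
7*16 = 112


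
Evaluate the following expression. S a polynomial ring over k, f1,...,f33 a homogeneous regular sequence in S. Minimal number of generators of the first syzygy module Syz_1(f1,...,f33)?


Regular sequence => Koszul complex is the minimal free resolution.
Syz_1 minimally generated by Koszul relations f_i*e_j - f_j*e_i (i<j): mu(Syz_1) = beta_2 = C(m,2) = m(m-1)/2
m=33
33*32/2 = 528


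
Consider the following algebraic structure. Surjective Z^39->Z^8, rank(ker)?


rank(ker) = 39-8 = 31


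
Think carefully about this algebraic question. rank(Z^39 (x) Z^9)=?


rank(M(x)N) = rank(M)*rank(N)
39*9 = 351


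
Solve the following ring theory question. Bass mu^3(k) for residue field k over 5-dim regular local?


C(n,i)=C(5,3)=10


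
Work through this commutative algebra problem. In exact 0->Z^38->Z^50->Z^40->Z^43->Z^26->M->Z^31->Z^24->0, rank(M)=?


Alt sum=0:
(-1)^0*38 + (-1)^1*50 + (-1)^2*40 + (-1)^3*43 + (-1)^4*26 + (-1)^5*? + (-1)^6*31 + (-1)^7*24=0
rank(M)=18


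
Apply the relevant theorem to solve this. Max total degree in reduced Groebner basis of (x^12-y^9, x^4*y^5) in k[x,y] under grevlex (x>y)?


LT(f1)=x^12, LT(f2)=x^4y^5, lcm=x^12y^5
S(f1,f2) = y^5*f1 - x^8*f2 = -y^14
Reduced GB = {f1, f2, y^14}; degrees 12, 9, 14
Max = 14


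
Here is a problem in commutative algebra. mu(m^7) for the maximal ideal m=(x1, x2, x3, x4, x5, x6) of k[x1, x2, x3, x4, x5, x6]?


Graded Nakayama: mu(m^d) = dim_k (m^d/m^(d+1)) = #degree-7 monomials in 6 vars
C(n+d-1,d)=C(12,7)=792


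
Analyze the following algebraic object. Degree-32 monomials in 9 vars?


C(d+n-1,n-1)=C(40,8)=76904685


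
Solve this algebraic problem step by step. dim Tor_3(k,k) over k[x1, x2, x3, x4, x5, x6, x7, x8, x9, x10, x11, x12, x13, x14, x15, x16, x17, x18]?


Koszul: C(n,i)=C(18,3)=816


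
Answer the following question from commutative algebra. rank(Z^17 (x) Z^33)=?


rank(M(x)N) = rank(M)*rank(N)
17*33 = 561


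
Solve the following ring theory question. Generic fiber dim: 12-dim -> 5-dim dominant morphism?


dim(fiber)=dim(X)-dim(Y)=12-5=7


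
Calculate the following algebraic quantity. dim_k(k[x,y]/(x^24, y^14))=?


Basis: x^i*y^j, i<24, j<14
24*14=336


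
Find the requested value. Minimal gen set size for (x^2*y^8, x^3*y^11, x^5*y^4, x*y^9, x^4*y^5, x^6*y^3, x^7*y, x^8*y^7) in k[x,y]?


Remove redundant (divisible by others).
x^3*y^11 redundant.
x^8*y^7 redundant.
Min: x^7*y, x^6*y^3, x^5*y^4, x^4*y^5, x^2*y^8, x*y^9
Count=6


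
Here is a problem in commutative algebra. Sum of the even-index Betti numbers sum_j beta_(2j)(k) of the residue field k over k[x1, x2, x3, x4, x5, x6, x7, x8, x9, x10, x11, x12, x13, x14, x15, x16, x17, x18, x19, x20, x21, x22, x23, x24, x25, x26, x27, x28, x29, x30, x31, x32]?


Koszul resolution: beta_i(k)=C(n,i), n=32
sum_even C(32,i) = 2^(n-1) = 2^31 = 2147483648


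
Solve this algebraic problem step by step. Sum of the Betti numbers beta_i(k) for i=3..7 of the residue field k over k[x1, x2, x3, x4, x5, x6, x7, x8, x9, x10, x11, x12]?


Koszul resolution: beta_i(k)=C(n,i), n=12
C(12,3)=220, C(12,4)=495, C(12,5)=792, C(12,6)=924, C(12,7)=792
Sum=3223


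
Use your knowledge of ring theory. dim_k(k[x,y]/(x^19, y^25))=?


Basis: x^i*y^j, i<19, j<25
19*25=475


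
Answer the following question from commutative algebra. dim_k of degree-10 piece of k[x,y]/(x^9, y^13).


k[x,y], I = (x^9, y^13), d = 10
Need i < 9 and d-i < 13.
Range: 0 <= i <= 8.
H(10) = 9


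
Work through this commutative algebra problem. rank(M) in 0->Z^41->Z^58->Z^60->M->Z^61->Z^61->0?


Alt sum=0:
(-1)^0*41 + (-1)^1*58 + (-1)^2*60 + (-1)^3*? + (-1)^4*61 + (-1)^5*61=0
rank(M)=43


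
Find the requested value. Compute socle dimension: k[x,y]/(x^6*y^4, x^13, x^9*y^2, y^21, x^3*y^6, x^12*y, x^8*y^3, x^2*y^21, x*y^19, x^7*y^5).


Socle = ann(m) = span of standard monomials u with x*u, y*u in I (staircase corners).
Redundant generators: x^2*y^21, x^7*y^5
Minimal generators: x^13, x^12*y, x^9*y^2, x^8*y^3, x^6*y^4, x^3*y^6, x*y^19, y^21
Corners: y^20, x^2y^18, x^5y^5, x^7y^3, x^8y^2, x^11y, x^12
Socle dim=7


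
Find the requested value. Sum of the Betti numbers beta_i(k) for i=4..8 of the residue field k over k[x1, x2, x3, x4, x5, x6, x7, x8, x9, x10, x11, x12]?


Koszul resolution: beta_i(k)=C(n,i), n=12
C(12,4)=495, C(12,5)=792, C(12,6)=924, C(12,7)=792, C(12,8)=495
Sum=3498
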